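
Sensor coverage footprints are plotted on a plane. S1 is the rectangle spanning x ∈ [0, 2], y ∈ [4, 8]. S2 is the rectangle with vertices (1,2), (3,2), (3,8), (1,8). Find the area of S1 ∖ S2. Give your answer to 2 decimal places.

|S1∩S2|: x∈[1,2], y∈[4,8] → 1·4 = 4.
|S1| = 8.
|S1 ∖ S2| = |S1| − |S1∩S2| = 8 − 4 = 4.00.

4.00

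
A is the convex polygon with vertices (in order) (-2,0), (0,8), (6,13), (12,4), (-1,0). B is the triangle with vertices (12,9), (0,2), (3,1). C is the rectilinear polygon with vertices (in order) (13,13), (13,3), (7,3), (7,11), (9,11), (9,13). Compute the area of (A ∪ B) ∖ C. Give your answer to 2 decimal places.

|A ∪ B| = 96.8548.
|(A ∪ B) ∩ C| = 22.8091.
|(A ∪ B) ∖ C| = 96.8548 − 22.8091 = 74.05.

74.05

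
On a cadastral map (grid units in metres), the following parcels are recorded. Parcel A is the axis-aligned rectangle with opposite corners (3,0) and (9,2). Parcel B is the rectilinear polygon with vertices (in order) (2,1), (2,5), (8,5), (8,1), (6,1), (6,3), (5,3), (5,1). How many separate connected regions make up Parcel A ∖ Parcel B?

1

Parcel A ∖ Parcel B is a single connected region.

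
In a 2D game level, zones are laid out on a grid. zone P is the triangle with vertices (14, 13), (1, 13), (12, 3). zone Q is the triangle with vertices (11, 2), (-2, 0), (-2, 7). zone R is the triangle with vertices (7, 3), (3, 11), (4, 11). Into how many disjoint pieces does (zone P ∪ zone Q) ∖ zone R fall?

2

(zone P ∪ zone Q) ∖ zone R splits into 2 disjoint pieces (area 64.5586, area 45.4738).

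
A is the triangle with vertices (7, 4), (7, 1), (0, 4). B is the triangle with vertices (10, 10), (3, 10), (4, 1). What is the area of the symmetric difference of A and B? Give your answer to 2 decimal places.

36.05

|A| = 10.5, |B| = 31.5, |A∩B| = 2.975.
|A △ B| = |A| + |B| − 2·|A∩B| = 10.5 + 31.5 − 5.95 = 36.05.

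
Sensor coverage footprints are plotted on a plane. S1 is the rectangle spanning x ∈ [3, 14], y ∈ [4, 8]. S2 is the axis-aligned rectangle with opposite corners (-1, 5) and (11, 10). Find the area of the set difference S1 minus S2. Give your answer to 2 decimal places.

20.00

|S1∩S2|: x∈[3,11], y∈[5,8] → 8·3 = 24.
|S1| = 44.
|S1 ∖ S2| = |S1| − |S1∩S2| = 44 − 24 = 20.00.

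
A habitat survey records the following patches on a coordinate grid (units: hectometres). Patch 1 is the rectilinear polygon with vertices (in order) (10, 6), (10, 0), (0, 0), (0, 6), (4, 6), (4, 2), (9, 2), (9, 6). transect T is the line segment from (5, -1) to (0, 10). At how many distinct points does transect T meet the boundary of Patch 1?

The segment meets the boundary at (1.818,6), (4.545,0).

2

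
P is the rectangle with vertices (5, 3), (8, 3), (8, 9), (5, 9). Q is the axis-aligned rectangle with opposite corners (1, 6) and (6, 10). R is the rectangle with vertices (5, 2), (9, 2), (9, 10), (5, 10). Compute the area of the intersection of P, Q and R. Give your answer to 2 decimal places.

3.00

The intersection is the polygon with vertices (6,9), (6,6), (5,6), (5,9).
By the shoelace formula its area is 3.00.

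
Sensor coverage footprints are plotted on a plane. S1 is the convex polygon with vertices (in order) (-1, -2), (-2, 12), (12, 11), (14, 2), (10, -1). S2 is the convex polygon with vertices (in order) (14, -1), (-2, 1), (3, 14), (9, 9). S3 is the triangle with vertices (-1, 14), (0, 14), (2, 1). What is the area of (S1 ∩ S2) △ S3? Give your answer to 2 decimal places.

|S1 ∩ S2| = 117.5916.
|(S1 ∩ S2) ∩ S3| = 1.8571.
|(S1 ∩ S2) △ S3| = 117.5916 + 6.5 − 3.7143 = 120.38.

120.38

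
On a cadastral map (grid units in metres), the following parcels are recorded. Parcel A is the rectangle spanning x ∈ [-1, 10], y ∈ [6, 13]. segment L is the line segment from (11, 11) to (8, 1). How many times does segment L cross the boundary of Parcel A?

The segment meets the boundary at (9.5,6), (10,7.667).

2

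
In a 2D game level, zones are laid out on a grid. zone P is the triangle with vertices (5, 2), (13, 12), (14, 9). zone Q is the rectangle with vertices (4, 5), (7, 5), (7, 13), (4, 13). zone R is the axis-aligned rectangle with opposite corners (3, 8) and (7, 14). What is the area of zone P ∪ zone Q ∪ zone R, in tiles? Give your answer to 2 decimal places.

By inclusion–exclusion:
Individual areas: |zone P| = 17, |zone Q| = 24, |zone R| = 24.
|zone P∩zone Q| = 0.
|zone P∩zone R| = 0.
|zone Q∩zone R|: x∈[4,7], y∈[8,13] → 3·5 = 15.
|zone P∩zone Q∩zone R| = 0.
|zone P ∪ zone Q ∪ zone R| = 65 − 15 + 0 = 50.00.

50.00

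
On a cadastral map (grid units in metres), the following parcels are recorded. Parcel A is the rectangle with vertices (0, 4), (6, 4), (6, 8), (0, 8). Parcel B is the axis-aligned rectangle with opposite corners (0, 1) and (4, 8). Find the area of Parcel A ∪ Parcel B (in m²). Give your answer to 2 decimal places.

By inclusion–exclusion:
Individual areas: |Parcel A| = 24, |Parcel B| = 28.
|Parcel A∩Parcel B|: x∈[0,4], y∈[4,8] → 4·4 = 16.
|Parcel A ∪ Parcel B| = 52 − 16 = 36.00.

36.00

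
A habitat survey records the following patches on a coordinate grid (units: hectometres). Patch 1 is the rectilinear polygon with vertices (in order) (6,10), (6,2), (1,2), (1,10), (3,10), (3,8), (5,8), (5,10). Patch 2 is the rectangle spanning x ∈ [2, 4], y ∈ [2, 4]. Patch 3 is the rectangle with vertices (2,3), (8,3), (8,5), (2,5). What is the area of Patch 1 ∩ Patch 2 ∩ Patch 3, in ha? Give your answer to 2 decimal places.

2.00

The intersection is the polygon with vertices (2,4), (4,4), (4,3), (2,3).
By the shoelace formula its area is 2.00.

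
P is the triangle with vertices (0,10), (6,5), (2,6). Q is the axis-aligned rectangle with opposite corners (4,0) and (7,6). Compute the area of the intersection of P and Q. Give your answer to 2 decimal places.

0.90

The intersection is the polygon with vertices (6,5), (4,5.5), (4,6), (4.8,6).
By the shoelace formula its area is 0.90.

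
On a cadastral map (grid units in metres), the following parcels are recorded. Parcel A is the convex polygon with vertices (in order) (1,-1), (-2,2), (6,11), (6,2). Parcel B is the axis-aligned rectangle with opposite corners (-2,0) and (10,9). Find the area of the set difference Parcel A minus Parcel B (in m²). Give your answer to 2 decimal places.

|Parcel A| = 48, |Parcel A∩Parcel B| = 44.8889.
|Parcel A ∖ Parcel B| = |Parcel A| − |Parcel A∩Parcel B| = 48 − 44.8889 = 3.11.

3.11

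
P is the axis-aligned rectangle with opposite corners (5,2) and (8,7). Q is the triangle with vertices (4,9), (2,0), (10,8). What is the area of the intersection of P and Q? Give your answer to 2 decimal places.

The intersection is the polygon with vertices (5,7), (8,7), (8,6), (5,3).
By the shoelace formula its area is 7.50.

7.50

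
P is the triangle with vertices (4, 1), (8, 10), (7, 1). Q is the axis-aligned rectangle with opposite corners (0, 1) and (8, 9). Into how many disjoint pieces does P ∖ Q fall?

1

P ∖ Q is a single connected region.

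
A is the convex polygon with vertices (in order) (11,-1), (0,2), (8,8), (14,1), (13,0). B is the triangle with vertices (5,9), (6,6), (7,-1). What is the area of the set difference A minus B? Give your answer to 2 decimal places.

|A| = 62, |A∩B| = 1.4727.
|A ∖ B| = |A| − |A∩B| = 62 − 1.4727 = 60.53.

60.53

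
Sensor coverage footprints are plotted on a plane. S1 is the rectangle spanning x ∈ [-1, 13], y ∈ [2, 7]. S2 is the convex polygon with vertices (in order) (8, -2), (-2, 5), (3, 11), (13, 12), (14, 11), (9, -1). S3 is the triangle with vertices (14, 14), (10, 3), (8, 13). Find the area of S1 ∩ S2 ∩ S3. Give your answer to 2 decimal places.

The intersection is the polygon with vertices (11.454,7), (10,3), (9.2,7).
By the shoelace formula its area is 4.51.

4.51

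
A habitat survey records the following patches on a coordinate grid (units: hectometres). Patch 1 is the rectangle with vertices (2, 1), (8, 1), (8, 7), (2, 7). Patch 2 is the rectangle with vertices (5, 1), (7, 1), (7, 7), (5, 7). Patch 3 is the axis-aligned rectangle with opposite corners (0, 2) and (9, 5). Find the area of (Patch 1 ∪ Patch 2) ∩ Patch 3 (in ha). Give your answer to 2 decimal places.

The region (Patch 1 ∪ Patch 2) ∩ Patch 3 is the polygon with vertices (8,2), (2,2), (2,5), (8,5).
By the shoelace formula its area is 18.00.

18.00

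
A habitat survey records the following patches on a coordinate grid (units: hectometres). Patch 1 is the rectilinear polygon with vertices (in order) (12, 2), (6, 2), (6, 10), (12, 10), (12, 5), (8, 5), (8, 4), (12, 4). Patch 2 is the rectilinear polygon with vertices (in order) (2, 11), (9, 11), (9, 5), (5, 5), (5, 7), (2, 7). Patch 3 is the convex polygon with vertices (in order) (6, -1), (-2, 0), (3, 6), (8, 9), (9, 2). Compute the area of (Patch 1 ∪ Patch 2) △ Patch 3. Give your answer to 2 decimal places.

|Patch 1 ∪ Patch 2| = 65.
|(Patch 1 ∪ Patch 2) ∩ Patch 3| = 18.1905.
|(Patch 1 ∪ Patch 2) △ Patch 3| = 65 + 60.5 − 36.381 = 89.12.

89.12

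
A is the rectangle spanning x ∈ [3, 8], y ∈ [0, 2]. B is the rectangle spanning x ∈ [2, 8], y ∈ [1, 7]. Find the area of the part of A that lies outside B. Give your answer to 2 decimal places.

5.00

|A∩B|: x∈[3,8], y∈[1,2] → 5·1 = 5.
|A| = 10.
|A ∖ B| = |A| − |A∩B| = 10 − 5 = 5.00.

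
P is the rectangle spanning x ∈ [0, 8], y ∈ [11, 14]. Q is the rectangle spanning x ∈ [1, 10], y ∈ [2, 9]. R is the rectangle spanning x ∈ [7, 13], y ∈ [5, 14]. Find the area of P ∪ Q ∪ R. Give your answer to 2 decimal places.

126.00

By inclusion–exclusion:
Individual areas: |P| = 24, |Q| = 63, |R| = 54.
|P∩Q| = 0 (no overlap).
|P∩R|: x∈[7,8], y∈[11,14] → 1·3 = 3.
|Q∩R|: x∈[7,10], y∈[5,9] → 3·4 = 12.
|P∩Q∩R| = 0.
|P ∪ Q ∪ R| = 141 − 15 + 0 = 126.00.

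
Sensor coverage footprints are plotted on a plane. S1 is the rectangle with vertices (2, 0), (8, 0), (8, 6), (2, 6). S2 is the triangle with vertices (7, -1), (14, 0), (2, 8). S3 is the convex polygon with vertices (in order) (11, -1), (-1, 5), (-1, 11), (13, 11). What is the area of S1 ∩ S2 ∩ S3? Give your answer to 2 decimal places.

14.32

The intersection is the polygon with vertices (3.111,6), (5,6), (8,4), (8,0.5), (5.462,1.769).
By the shoelace formula its area is 14.32.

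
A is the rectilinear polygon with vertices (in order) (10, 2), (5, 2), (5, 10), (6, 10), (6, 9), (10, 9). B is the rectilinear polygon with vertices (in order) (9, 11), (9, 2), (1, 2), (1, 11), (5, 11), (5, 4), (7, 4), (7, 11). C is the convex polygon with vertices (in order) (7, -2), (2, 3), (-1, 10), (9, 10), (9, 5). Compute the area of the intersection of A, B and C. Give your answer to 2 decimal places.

16.71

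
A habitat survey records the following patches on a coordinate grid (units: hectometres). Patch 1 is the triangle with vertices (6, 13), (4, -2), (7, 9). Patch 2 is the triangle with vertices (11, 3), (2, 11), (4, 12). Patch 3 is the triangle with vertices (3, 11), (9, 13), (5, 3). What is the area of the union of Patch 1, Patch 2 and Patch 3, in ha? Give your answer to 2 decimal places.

33.61

By inclusion–exclusion:
Individual areas: |Patch 1| = 11.5, |Patch 2| = 12.5, |Patch 3| = 26.
|Patch 1∩Patch 2| = 2.3178.
|Patch 1∩Patch 3| = 8.908.
|Patch 2∩Patch 3| = 7.4782.
|Patch 1∩Patch 2∩Patch 3| = 2.3178.
|Patch 1 ∪ Patch 2 ∪ Patch 3| = 50 − 18.704 + 2.3178 = 33.61.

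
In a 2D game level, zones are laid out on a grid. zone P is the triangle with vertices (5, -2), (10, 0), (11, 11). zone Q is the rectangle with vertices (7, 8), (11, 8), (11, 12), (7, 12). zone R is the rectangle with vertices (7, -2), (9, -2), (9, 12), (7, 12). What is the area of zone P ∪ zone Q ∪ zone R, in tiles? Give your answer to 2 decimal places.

By inclusion–exclusion:
Individual areas: |zone P| = 26.5, |zone Q| = 16, |zone R| = 28.
|zone P∩zone Q| = 1.6678.
|zone P∩zone R| = 10.6.
|zone Q∩zone R|: x∈[7,9], y∈[8,12] → 2·4 = 8.
|zone P∩zone Q∩zone R| = 0.
|zone P ∪ zone Q ∪ zone R| = 70.5 − 20.2678 + 0 = 50.23.

50.23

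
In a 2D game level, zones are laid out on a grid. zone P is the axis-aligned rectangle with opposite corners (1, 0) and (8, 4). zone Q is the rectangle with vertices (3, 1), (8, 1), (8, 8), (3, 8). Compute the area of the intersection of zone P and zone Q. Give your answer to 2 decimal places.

15.00

|zone P∩zone Q|: x∈[3,8], y∈[1,4] → 5·3 = 15.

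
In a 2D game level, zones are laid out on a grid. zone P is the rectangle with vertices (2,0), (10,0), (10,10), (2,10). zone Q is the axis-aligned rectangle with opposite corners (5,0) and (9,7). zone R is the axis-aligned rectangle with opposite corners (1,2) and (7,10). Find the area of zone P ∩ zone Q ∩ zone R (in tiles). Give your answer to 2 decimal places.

10.00

The intersection is the polygon with vertices (5,7), (7,7), (7,2), (5,2).
By the shoelace formula its area is 10.00.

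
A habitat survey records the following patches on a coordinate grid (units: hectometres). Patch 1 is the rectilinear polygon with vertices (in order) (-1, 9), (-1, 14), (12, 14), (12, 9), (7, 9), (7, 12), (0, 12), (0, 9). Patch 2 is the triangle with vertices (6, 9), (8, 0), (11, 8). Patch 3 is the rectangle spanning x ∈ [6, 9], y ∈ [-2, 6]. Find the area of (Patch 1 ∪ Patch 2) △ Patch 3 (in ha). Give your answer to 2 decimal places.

72.17

|Patch 1 ∪ Patch 2| = 65.5.
|(Patch 1 ∪ Patch 2) ∩ Patch 3| = 8.6667.
|(Patch 1 ∪ Patch 2) △ Patch 3| = 65.5 + 24 − 17.3333 = 72.17.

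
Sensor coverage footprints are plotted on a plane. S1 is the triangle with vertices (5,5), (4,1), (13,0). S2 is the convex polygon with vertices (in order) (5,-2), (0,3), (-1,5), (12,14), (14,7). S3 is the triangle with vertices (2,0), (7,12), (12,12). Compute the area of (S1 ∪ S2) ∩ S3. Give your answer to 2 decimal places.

27.75

The region (S1 ∪ S2) ∩ S3 is the polygon with vertices (2.294,0.706), (6.144,9.946), (9.111,12), (12,12), (2.454,0.545).
By the shoelace formula its area is 27.75.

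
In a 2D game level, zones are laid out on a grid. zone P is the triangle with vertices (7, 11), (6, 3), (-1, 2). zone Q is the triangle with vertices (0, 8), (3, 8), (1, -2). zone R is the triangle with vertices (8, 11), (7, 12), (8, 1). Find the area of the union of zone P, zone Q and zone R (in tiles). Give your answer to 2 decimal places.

By inclusion–exclusion:
Individual areas: |zone P| = 27.5, |zone Q| = 15, |zone R| = 5.
|zone P∩zone Q| = 3.9998.
|zone P∩zone R| = 0.
|zone Q∩zone R| = 0.
|zone P∩zone Q∩zone R| = 0.
|zone P ∪ zone Q ∪ zone R| = 47.5 − 3.9998 + 0 = 43.50.

43.50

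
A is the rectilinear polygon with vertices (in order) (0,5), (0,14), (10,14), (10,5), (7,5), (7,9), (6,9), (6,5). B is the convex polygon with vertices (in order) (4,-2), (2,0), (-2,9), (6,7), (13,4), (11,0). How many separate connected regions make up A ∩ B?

2

A ∩ B splits into 2 disjoint pieces (area 16.5, area 2.7857).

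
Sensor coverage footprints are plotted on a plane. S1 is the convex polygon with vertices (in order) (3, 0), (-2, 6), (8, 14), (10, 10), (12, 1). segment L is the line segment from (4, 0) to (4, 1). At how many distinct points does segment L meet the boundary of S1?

1

The segment meets the boundary at (4,0.111).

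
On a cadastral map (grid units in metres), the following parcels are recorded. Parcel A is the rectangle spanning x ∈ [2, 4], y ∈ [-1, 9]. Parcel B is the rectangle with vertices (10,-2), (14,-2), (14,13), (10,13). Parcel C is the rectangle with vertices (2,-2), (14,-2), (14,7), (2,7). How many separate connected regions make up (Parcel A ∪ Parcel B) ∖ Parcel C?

(Parcel A ∪ Parcel B) ∖ Parcel C splits into 2 disjoint pieces (area 4, area 24).

2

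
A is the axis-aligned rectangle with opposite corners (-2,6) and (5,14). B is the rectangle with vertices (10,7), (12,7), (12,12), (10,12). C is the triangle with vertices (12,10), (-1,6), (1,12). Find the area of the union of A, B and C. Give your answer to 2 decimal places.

77.01

By inclusion–exclusion:
Individual areas: |A| = 56, |B| = 10, |C| = 35.
|A∩B| = 0 (no overlap).
|A∩C| = 23.007.
|B∩C| = 0.979.
|A∩B∩C| = 0.
|A ∪ B ∪ C| = 101 − 23.986 + 0 = 77.01.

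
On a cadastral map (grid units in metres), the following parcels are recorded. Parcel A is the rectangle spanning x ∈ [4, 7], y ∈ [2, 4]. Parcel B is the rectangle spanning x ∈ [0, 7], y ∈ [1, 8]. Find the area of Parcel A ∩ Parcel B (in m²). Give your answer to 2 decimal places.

|Parcel A∩Parcel B|: x∈[4,7], y∈[2,4] → 3·2 = 6.

6.00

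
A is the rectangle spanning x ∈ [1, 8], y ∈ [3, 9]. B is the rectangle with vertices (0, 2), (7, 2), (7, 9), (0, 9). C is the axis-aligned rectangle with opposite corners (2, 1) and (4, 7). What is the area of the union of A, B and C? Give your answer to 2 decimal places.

57.00

By inclusion–exclusion:
Individual areas: |A| = 42, |B| = 49, |C| = 12.
|A∩B|: x∈[1,7], y∈[3,9] → 6·6 = 36.
|A∩C|: x∈[2,4], y∈[3,7] → 2·4 = 8.
|B∩C|: x∈[2,4], y∈[2,7] → 2·5 = 10.
|A∩B∩C| = 8.
|A ∪ B ∪ C| = 103 − 54 + 8 = 57.00.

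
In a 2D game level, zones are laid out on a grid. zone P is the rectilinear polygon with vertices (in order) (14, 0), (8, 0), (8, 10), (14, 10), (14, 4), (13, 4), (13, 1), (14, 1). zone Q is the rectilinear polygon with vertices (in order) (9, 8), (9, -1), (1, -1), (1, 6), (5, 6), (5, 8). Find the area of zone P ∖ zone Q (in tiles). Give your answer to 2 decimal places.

|zone P| = 57, |zone P∩zone Q| = 8.
|zone P ∖ zone Q| = |zone P| − |zone P∩zone Q| = 57 − 8 = 49.00.

49.00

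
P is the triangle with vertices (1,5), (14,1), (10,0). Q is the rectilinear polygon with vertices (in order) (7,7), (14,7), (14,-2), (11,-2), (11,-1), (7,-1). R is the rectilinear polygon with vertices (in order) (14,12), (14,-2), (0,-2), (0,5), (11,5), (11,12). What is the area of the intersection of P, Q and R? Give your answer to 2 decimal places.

10.04

The intersection is the polygon with vertices (10,0), (7,1.667), (7,3.154), (14,1).
By the shoelace formula its area is 10.04.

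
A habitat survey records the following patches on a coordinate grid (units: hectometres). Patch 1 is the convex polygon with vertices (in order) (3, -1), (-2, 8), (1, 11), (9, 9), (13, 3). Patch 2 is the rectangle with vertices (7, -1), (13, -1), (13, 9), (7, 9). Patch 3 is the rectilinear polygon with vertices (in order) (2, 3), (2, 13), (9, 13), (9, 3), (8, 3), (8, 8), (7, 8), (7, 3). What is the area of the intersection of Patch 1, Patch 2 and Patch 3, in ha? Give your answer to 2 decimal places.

7.00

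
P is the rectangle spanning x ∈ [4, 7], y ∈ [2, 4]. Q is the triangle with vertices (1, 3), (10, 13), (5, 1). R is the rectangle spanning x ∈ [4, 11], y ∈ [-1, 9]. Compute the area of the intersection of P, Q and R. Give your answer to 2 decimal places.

The intersection is the polygon with vertices (4,4), (6.25,4), (5.417,2), (4,2).
By the shoelace formula its area is 3.67.

3.67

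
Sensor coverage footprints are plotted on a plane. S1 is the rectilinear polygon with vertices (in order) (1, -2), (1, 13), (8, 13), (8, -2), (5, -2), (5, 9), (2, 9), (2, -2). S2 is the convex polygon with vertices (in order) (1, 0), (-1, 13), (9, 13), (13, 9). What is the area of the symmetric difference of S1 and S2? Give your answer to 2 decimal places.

76.50

|S1| = 72, |S2| = 107, |S1∩S2| = 51.25.
|S1 △ S2| = |S1| + |S2| − 2·|S1∩S2| = 72 + 107 − 102.5 = 76.50.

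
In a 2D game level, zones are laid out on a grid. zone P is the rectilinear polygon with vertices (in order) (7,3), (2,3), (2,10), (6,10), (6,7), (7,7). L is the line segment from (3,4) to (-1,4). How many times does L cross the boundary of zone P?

The segment meets the boundary at (2,4).

1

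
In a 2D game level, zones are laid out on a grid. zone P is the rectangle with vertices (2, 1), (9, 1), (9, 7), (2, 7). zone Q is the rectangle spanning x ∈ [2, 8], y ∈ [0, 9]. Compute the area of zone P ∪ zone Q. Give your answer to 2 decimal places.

60.00

By inclusion–exclusion:
Individual areas: |zone P| = 42, |zone Q| = 54.
|zone P∩zone Q|: x∈[2,8], y∈[1,7] → 6·6 = 36.
|zone P ∪ zone Q| = 96 − 36 = 60.00.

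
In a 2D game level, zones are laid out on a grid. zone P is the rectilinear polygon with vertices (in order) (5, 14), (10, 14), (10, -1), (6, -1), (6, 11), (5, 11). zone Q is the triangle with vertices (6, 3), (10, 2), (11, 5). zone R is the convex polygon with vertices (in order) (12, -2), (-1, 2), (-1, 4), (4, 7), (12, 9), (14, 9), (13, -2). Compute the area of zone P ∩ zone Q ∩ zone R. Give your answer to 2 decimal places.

The intersection is the polygon with vertices (6,3), (10,4.6), (10,2).
By the shoelace formula its area is 5.20.

5.20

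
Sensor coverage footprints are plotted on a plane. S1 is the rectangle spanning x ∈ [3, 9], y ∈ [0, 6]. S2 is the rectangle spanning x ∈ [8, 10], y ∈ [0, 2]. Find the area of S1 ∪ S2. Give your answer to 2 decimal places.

38.00

By inclusion–exclusion:
Individual areas: |S1| = 36, |S2| = 4.
|S1∩S2|: x∈[8,9], y∈[0,2] → 1·2 = 2.
|S1 ∪ S2| = 40 − 2 = 38.00.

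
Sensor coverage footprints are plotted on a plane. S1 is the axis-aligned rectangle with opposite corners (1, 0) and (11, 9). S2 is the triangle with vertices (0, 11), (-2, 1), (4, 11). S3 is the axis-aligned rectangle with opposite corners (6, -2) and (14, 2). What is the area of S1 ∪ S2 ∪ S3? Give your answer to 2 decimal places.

By inclusion–exclusion:
Individual areas: |S1| = 90, |S2| = 20, |S3| = 32.
|S1∩S2| = 2.7.
|S1∩S3|: x∈[6,11], y∈[0,2] → 5·2 = 10.
|S2∩S3| = 0.
|S1∩S2∩S3| = 0.
|S1 ∪ S2 ∪ S3| = 142 − 12.7 + 0 = 129.30.

129.30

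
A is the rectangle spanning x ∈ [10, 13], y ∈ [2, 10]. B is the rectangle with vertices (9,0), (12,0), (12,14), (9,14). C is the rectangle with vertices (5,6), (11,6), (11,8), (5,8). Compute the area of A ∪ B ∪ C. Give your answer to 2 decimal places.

By inclusion–exclusion:
Individual areas: |A| = 24, |B| = 42, |C| = 12.
|A∩B|: x∈[10,12], y∈[2,10] → 2·8 = 16.
|A∩C|: x∈[10,11], y∈[6,8] → 1·2 = 2.
|B∩C|: x∈[9,11], y∈[6,8] → 2·2 = 4.
|A∩B∩C| = 2.
|A ∪ B ∪ C| = 78 − 22 + 2 = 58.00.

58.00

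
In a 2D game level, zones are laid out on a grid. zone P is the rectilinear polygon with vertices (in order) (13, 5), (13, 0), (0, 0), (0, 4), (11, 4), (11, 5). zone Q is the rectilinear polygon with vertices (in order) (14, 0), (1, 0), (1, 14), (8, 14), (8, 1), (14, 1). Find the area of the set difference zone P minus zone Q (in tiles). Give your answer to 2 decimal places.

|zone P| = 54, |zone P∩zone Q| = 33.
|zone P ∖ zone Q| = |zone P| − |zone P∩zone Q| = 54 − 33 = 21.00.

21.00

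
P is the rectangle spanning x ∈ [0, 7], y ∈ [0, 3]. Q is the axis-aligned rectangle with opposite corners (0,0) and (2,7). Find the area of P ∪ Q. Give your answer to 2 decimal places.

29.00

By inclusion–exclusion:
Individual areas: |P| = 21, |Q| = 14.
|P∩Q|: x∈[0,2], y∈[0,3] → 2·3 = 6.
|P ∪ Q| = 35 − 6 = 29.00.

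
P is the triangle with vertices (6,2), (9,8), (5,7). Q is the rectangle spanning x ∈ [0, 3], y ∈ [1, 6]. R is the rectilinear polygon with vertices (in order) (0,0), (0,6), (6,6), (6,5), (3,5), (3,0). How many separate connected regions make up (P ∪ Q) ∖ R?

1

(P ∪ Q) ∖ R is a single connected region.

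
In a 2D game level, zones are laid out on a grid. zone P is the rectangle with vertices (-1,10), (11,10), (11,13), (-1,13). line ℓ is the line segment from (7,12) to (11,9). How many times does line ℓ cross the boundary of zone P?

The segment meets the boundary at (9.667,10).

1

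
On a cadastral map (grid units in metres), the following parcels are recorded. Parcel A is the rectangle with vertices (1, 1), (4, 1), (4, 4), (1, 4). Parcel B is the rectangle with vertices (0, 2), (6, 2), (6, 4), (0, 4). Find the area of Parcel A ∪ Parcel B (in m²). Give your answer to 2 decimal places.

15.00

By inclusion–exclusion:
Individual areas: |Parcel A| = 9, |Parcel B| = 12.
|Parcel A∩Parcel B|: x∈[1,4], y∈[2,4] → 3·2 = 6.
|Parcel A ∪ Parcel B| = 21 − 6 = 15.00.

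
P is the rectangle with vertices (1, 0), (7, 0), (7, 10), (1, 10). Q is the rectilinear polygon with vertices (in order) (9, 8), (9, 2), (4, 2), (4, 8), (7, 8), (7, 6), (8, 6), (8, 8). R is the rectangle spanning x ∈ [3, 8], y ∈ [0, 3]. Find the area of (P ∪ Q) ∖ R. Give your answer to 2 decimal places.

|P ∪ Q| = 70.
|(P ∪ Q) ∩ R| = 13.
|(P ∪ Q) ∖ R| = 70 − 13 = 57.00.

57.00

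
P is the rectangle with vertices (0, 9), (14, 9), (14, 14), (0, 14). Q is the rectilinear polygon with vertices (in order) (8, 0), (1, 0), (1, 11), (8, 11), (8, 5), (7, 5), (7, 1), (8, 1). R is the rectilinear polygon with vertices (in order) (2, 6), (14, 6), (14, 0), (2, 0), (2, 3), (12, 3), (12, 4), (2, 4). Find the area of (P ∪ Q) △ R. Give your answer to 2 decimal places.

137.00

|P ∪ Q| = 129.
|(P ∪ Q) ∩ R| = 27.
|(P ∪ Q) △ R| = 129 + 62 − 54 = 137.00.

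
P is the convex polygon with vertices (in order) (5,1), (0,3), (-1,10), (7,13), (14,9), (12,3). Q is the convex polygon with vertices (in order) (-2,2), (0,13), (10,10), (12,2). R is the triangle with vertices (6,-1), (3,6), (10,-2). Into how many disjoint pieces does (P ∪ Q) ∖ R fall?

1

(P ∪ Q) ∖ R is a single connected region.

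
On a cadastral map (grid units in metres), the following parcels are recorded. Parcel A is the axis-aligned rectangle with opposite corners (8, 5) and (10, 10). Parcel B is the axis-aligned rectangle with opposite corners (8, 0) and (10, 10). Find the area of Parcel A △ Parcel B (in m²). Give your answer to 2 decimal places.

|Parcel A∩Parcel B|: x∈[8,10], y∈[5,10] → 2·5 = 10.
|Parcel A △ Parcel B| = |Parcel A| + |Parcel B| − 2·|Parcel A∩Parcel B| = 10 + 20 − 20 = 10.00.

10.00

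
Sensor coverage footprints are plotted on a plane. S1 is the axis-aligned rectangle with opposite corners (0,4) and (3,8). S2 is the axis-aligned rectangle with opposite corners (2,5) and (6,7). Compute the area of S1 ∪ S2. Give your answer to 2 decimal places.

18.00

By inclusion–exclusion:
Individual areas: |S1| = 12, |S2| = 8.
|S1∩S2|: x∈[2,3], y∈[5,7] → 1·2 = 2.
|S1 ∪ S2| = 20 − 2 = 18.00.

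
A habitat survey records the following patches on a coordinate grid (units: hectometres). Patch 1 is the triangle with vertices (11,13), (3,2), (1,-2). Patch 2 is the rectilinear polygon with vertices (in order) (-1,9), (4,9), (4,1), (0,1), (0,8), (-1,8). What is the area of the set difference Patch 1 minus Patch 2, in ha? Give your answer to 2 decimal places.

|Patch 1| = 5, |Patch 1∩Patch 2| = 1.1875.
|Patch 1 ∖ Patch 2| = |Patch 1| − |Patch 1∩Patch 2| = 5 − 1.1875 = 3.81.

3.81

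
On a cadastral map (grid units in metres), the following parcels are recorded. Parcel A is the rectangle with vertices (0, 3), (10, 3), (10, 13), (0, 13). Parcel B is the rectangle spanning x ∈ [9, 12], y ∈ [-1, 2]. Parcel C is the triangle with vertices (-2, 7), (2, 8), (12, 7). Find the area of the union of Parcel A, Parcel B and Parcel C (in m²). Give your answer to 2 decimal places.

109.70

By inclusion–exclusion:
Individual areas: |Parcel A| = 100, |Parcel B| = 9, |Parcel C| = 7.
|Parcel A∩Parcel B| = 0 (no overlap).
|Parcel A∩Parcel C| = 6.3.
|Parcel B∩Parcel C| = 0.
|Parcel A∩Parcel B∩Parcel C| = 0.
|Parcel A ∪ Parcel B ∪ Parcel C| = 116 − 6.3 + 0 = 109.70.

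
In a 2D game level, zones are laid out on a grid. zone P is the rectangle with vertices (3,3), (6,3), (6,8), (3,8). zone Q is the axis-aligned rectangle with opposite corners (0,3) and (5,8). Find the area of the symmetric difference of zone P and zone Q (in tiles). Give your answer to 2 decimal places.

|zone P∩zone Q|: x∈[3,5], y∈[3,8] → 2·5 = 10.
|zone P △ zone Q| = |zone P| + |zone Q| − 2·|zone P∩zone Q| = 15 + 25 − 20 = 20.00.

20.00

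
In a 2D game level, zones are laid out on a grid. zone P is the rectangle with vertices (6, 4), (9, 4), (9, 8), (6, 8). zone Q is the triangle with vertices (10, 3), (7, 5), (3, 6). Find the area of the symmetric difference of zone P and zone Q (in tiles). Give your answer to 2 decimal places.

11.94

|zone P| = 12, |zone Q| = 2.5, |zone P∩zone Q| = 1.2798.
|zone P △ zone Q| = |zone P| + |zone Q| − 2·|zone P∩zone Q| = 12 + 2.5 − 2.5595 = 11.94.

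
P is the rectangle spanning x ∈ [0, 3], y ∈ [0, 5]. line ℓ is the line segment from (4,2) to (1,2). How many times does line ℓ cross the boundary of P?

The segment meets the boundary at (3,2).

1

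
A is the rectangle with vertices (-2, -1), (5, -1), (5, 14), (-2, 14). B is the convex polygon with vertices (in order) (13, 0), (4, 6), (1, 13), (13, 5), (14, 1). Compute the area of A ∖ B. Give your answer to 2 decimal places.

92.50

|A| = 105, |A∩B| = 12.5.
|A ∖ B| = |A| − |A∩B| = 105 − 12.5 = 92.50.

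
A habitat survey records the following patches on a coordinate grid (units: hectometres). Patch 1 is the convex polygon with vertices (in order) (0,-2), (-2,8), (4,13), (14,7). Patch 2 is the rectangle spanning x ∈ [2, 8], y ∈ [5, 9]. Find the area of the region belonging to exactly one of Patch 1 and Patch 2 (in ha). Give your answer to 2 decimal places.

|Patch 1| = 122, |Patch 2| = 24, |Patch 1∩Patch 2| = 24.
|Patch 1 △ Patch 2| = |Patch 1| + |Patch 2| − 2·|Patch 1∩Patch 2| = 122 + 24 − 48 = 98.00.

98.00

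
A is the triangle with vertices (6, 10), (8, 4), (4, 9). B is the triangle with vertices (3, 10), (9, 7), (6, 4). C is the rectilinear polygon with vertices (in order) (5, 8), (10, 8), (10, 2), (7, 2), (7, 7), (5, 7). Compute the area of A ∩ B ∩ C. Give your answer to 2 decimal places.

2.09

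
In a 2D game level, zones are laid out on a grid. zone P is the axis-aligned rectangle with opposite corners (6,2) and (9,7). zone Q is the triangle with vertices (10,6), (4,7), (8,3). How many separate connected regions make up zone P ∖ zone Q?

zone P ∖ zone Q splits into 2 disjoint pieces (area 5.75, area 1.75).

2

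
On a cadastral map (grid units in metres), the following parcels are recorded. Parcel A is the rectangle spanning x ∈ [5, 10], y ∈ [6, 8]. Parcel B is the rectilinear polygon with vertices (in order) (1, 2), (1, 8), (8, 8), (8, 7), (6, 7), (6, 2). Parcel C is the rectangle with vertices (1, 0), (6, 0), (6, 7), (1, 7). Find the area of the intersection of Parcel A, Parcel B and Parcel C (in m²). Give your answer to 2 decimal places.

1.00

The intersection is the polygon with vertices (6,6), (5,6), (5,7), (6,7).
By the shoelace formula its area is 1.00.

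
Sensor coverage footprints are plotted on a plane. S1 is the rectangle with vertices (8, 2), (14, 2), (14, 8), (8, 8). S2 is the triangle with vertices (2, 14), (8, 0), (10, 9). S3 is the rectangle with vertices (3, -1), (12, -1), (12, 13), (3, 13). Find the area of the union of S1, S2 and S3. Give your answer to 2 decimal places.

138.97

By inclusion–exclusion:
Individual areas: |S1| = 36, |S2| = 41, |S3| = 126.
|S1∩S2| = 6.6667.
|S1∩S3|: x∈[8,12], y∈[2,8] → 4·6 = 24.
|S2∩S3| = 40.0333.
|S1∩S2∩S3| = 6.6667.
|S1 ∪ S2 ∪ S3| = 203 − 70.7 + 6.6667 = 138.97.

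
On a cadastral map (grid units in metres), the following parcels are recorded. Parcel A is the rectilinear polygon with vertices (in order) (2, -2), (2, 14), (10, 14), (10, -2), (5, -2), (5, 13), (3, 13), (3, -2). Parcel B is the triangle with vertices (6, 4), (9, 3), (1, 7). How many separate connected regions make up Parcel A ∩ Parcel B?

Parcel A ∩ Parcel B splits into 2 disjoint pieces (area 0.15, area 1.2).

2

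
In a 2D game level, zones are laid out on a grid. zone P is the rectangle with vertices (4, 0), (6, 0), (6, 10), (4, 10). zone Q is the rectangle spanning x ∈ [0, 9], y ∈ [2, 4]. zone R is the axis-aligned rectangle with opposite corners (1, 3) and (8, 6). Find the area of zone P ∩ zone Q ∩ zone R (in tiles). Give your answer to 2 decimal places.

2.00

The intersection is the polygon with vertices (4,4), (6,4), (6,3), (4,3).
By the shoelace formula its area is 2.00.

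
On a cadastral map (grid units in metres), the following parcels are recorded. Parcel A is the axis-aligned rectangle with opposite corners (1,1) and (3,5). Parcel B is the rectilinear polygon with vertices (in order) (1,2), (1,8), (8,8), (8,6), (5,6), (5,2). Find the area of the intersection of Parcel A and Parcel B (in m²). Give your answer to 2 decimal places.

The intersection is the polygon with vertices (3,5), (3,2), (1,2), (1,5).
By the shoelace formula its area is 6.00.

6.00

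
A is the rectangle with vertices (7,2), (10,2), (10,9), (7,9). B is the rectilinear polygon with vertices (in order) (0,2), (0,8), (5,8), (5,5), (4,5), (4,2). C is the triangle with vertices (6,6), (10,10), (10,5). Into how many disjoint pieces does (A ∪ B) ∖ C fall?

3

(A ∪ B) ∖ C splits into 3 disjoint pieces (area 10.125, area 2, area 27).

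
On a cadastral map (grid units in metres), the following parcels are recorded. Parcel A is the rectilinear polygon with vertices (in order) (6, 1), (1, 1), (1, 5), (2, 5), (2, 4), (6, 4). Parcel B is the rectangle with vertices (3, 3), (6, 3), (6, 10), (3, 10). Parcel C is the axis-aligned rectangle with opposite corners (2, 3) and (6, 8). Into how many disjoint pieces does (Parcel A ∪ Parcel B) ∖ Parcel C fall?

(Parcel A ∪ Parcel B) ∖ Parcel C splits into 2 disjoint pieces (area 12, area 6).

2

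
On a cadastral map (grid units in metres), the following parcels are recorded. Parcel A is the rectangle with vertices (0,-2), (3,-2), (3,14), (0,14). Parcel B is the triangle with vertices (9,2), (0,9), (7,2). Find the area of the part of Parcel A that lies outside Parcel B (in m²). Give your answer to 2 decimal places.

|Parcel A| = 48, |Parcel A∩Parcel B| = 1.
|Parcel A ∖ Parcel B| = |Parcel A| − |Parcel A∩Parcel B| = 48 − 1 = 47.00.

47.00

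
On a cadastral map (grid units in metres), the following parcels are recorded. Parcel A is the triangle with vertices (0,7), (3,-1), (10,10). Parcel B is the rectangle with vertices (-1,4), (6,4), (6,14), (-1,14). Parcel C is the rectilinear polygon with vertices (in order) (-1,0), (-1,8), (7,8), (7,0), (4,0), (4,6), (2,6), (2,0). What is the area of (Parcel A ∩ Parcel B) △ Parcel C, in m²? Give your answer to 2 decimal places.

|Parcel A ∩ Parcel B| = 21.7125.
|(Parcel A ∩ Parcel B) ∩ Parcel C| = 16.6458.
|(Parcel A ∩ Parcel B) △ Parcel C| = 21.7125 + 52 − 33.2917 = 40.42.

40.42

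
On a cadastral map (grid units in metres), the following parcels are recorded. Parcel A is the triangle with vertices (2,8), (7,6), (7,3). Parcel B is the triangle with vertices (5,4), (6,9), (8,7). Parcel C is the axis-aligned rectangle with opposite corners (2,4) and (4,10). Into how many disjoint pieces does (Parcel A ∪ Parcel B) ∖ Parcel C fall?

1

(Parcel A ∪ Parcel B) ∖ Parcel C is a single connected region.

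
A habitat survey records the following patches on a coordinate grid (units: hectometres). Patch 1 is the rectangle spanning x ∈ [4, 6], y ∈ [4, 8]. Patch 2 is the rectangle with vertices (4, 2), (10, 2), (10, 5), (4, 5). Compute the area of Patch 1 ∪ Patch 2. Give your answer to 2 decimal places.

24.00

By inclusion–exclusion:
Individual areas: |Patch 1| = 8, |Patch 2| = 18.
|Patch 1∩Patch 2|: x∈[4,6], y∈[4,5] → 2·1 = 2.
|Patch 1 ∪ Patch 2| = 26 − 2 = 24.00.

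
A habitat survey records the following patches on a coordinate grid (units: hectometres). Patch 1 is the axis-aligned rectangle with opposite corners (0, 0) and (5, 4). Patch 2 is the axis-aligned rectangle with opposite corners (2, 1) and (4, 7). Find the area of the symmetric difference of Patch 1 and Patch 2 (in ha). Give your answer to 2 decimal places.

|Patch 1∩Patch 2|: x∈[2,4], y∈[1,4] → 2·3 = 6.
|Patch 1 △ Patch 2| = |Patch 1| + |Patch 2| − 2·|Patch 1∩Patch 2| = 20 + 12 − 12 = 20.00.

20.00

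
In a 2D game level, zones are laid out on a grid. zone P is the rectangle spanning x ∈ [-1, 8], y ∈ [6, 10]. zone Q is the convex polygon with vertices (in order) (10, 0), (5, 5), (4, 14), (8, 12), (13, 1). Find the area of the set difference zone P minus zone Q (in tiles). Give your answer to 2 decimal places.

|zone P| = 36, |zone P∩zone Q| = 13.3333.
|zone P ∖ zone Q| = |zone P| − |zone P∩zone Q| = 36 − 13.3333 = 22.67.

22.67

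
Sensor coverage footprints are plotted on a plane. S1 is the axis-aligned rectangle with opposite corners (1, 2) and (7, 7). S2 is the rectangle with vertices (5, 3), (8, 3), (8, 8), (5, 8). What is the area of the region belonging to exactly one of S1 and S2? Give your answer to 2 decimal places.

|S1∩S2|: x∈[5,7], y∈[3,7] → 2·4 = 8.
|S1 △ S2| = |S1| + |S2| − 2·|S1∩S2| = 30 + 15 − 16 = 29.00.

29.00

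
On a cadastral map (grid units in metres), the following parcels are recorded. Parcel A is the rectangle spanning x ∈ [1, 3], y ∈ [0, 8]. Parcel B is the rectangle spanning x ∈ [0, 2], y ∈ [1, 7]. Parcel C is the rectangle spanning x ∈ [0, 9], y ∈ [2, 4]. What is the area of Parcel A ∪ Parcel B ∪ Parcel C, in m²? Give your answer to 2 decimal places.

34.00

By inclusion–exclusion:
Individual areas: |Parcel A| = 16, |Parcel B| = 12, |Parcel C| = 18.
|Parcel A∩Parcel B|: x∈[1,2], y∈[1,7] → 1·6 = 6.
|Parcel A∩Parcel C|: x∈[1,3], y∈[2,4] → 2·2 = 4.
|Parcel B∩Parcel C|: x∈[0,2], y∈[2,4] → 2·2 = 4.
|Parcel A∩Parcel B∩Parcel C| = 2.
|Parcel A ∪ Parcel B ∪ Parcel C| = 46 − 14 + 2 = 34.00.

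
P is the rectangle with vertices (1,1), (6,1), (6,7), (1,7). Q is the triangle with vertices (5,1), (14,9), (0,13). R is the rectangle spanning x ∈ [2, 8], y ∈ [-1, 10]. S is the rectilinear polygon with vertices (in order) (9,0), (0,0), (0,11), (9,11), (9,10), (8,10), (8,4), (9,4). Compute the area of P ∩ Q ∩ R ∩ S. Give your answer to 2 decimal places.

13.06

The intersection is the polygon with vertices (5,1), (2.5,7), (6,7), (6,1.889).
By the shoelace formula its area is 13.06.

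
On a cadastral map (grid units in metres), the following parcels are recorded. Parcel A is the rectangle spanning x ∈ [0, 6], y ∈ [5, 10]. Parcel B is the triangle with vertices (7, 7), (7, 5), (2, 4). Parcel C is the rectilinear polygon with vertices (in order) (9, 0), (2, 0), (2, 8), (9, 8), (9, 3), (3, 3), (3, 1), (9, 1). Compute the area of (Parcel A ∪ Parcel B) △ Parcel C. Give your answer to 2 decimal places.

46.63

|Parcel A ∪ Parcel B| = 33.3667.
|(Parcel A ∪ Parcel B) ∩ Parcel C| = 15.3667.
|(Parcel A ∪ Parcel B) △ Parcel C| = 33.3667 + 44 − 30.7333 = 46.63.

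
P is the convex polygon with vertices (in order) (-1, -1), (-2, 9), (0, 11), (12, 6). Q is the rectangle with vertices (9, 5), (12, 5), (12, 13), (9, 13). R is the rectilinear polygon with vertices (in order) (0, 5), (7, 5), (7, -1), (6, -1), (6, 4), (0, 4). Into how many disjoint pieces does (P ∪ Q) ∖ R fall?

(P ∪ Q) ∖ R is a single connected region.

1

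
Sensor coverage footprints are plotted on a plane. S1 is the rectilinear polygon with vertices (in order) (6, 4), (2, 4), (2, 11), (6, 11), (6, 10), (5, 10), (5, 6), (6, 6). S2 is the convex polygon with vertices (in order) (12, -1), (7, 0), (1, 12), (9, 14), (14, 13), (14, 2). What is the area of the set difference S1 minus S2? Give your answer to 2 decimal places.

|S1| = 24, |S1∩S2| = 15.
|S1 ∖ S2| = |S1| − |S1∩S2| = 24 − 15 = 9.00.

9.00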